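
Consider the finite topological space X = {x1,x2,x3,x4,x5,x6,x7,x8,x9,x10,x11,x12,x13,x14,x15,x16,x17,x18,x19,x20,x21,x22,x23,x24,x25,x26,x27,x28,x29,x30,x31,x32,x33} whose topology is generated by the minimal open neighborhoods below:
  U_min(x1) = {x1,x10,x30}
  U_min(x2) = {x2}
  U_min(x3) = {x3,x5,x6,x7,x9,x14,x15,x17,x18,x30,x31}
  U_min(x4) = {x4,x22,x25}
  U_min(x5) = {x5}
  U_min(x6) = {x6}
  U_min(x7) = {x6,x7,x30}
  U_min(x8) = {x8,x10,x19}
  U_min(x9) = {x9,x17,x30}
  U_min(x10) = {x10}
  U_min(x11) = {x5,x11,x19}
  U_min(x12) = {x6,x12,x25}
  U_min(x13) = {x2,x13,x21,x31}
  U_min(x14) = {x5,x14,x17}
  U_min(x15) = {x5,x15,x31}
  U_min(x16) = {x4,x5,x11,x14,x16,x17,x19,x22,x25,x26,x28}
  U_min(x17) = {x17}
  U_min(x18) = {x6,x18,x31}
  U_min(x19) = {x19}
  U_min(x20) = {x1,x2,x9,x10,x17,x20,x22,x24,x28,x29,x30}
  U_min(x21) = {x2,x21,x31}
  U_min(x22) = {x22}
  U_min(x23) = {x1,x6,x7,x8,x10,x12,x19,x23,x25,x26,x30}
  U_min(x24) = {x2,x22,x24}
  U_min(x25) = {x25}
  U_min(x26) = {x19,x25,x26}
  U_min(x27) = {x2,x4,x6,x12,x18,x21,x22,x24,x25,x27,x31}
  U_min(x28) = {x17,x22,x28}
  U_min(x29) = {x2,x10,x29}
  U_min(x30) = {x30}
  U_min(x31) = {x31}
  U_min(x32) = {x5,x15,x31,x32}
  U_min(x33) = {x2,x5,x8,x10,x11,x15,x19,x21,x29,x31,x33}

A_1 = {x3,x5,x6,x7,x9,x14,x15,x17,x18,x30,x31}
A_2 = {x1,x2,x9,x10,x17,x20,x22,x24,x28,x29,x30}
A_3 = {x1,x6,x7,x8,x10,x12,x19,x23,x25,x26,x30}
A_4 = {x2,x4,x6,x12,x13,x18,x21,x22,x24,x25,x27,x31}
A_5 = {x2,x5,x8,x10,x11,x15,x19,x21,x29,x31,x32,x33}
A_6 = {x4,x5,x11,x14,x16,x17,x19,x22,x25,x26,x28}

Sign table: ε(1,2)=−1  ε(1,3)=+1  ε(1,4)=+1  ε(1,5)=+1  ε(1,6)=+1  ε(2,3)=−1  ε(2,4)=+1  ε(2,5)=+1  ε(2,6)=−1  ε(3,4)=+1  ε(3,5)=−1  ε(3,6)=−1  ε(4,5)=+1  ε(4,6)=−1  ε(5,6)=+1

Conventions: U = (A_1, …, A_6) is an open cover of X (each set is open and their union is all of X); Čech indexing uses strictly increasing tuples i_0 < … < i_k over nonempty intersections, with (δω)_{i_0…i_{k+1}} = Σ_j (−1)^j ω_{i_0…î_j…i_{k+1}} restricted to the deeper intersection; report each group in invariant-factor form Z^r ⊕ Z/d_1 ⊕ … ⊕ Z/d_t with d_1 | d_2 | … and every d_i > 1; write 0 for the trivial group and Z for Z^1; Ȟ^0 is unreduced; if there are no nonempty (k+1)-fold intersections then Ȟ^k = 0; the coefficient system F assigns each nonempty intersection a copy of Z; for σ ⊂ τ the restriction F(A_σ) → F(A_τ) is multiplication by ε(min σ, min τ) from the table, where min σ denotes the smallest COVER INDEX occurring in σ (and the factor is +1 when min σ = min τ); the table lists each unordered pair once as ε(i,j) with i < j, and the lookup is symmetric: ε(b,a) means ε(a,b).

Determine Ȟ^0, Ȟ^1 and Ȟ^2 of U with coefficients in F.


Ȟ^0 = 0,  Ȟ^1 = Z/2,  Ȟ^2 = Z

nonempty overlaps:
  A12={x9,x17,x30} A13={x6,x7,x30} A14={x6,x18,x31} A15={x5,x15,x31} A16={x5,x14,x17} A23={x1,x10,x30} A24={x2,x22,x24} A25={x2,x10,x29} A26={x17,x22,x28} A34={x6,x12,x25} A35={x8,x10,x19} A36={x19,x25,x26} A45={x2,x21,x31} A46={x4,x22,x25} A56={x5,x11,x19}
  A123={x30} A126={x17} A134={x6} A145={x31} A156={x5} A235={x10} A245={x2} A246={x22} A346={x25} A356={x19}
C dims 6,15,10; δ0: rk 6, SNF 1^5·2; δ1: rk 9, SNF 1^9
degree 0: 6−6−0 = 0 → Ȟ^0 ≅ 0
degree 1: 15−9−6 = 0 plus torsion [2] → Ȟ^1 ≅ Z/2
degree 2: 10−0−9 = 1 → Ȟ^2 ≅ Z


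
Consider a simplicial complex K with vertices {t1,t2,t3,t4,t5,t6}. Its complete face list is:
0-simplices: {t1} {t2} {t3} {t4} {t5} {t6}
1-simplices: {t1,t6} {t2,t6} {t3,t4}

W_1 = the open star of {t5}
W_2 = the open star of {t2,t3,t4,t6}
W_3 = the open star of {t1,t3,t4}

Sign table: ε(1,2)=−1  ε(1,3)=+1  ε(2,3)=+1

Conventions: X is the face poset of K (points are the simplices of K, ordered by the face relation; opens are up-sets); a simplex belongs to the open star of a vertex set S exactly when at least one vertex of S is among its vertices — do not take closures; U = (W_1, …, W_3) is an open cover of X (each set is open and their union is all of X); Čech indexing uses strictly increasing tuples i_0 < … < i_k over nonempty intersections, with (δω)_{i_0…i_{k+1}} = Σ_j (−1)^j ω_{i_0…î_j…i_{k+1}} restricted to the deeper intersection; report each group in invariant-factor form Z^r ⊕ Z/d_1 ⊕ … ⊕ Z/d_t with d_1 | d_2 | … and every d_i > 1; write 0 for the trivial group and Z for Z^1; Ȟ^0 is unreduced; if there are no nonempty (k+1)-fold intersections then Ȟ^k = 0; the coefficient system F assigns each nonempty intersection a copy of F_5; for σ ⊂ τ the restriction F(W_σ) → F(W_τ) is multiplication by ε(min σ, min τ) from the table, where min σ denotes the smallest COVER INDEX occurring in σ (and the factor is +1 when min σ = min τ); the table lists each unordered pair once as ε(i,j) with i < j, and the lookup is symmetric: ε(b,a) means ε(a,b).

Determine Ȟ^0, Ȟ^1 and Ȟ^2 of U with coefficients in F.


nonempty overlaps:
  W1={{t5}} W2={{t2},{t3},{t4},{t6},{t1,t6},{t2,t6},{t3,t4}} W3={{t1},{t3},{t4},{t1,t6},{t3,t4}}
  W23={{t3},{t4},{t1,t6},{t3,t4}}
C dims 3,1; δ0: rk_F5 1
degree 0: 3−1−0 = 2 → Ȟ^0 ≅ Z/5 ⊕ Z/5
degree 1: 1−0−1 = 0 → Ȟ^1 ≅ 0
degree 2: 0−0−0 = 0 → Ȟ^2 ≅ 0

Ȟ^0 = Z/5 ⊕ Z/5; Ȟ^1 = 0; Ȟ^2 = 0


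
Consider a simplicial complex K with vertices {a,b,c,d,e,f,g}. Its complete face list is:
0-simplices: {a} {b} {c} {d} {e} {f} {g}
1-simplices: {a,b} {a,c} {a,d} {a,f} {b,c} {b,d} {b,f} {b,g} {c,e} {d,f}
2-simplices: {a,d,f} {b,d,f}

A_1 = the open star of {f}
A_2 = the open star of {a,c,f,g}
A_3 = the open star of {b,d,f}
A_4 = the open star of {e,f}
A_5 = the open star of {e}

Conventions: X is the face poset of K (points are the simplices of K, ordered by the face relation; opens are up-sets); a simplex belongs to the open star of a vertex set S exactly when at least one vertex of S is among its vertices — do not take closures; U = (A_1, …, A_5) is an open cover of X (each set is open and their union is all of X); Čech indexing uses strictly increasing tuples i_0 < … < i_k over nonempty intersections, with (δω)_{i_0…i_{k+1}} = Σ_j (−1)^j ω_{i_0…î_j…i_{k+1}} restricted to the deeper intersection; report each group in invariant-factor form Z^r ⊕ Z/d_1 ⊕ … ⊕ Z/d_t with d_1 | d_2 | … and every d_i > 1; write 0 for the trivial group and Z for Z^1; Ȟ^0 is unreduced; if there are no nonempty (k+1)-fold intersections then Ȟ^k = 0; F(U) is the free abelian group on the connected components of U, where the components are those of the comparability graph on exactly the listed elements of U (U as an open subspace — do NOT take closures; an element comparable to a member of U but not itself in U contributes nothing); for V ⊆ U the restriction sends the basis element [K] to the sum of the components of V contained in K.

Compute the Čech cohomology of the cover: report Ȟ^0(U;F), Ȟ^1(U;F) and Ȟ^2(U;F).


cover nerve:
  A1={{f},{a,f},{b,f},{d,f},{a,d,f},{b,d,f}} A2={{a},{c},{f},{g},{a,b},{a,c},{a,d},{a,f},{b,c},{b,f},{b,g},{c,e},{d,f},{a,d,f},{b,d,f}} A3={{b},{d},{f},{a,b},{a,d},{a,f},{b,c},{b,d},{b,f},{b,g},{d,f},{a,d,f},{b,d,f}} A4={{e},{f},{a,f},{b,f},{c,e},{d,f},{a,d,f},{b,d,f}} A5={{e},{c,e}}
  A12={{f},{a,f},{b,f},{d,f},{a,d,f},{b,d,f}} A13={{f},{a,f},{b,f},{d,f},{a,d,f},{b,d,f}} A14={{f},{a,f},{b,f},{d,f},{a,d,f},{b,d,f}} A23={{f},{a,b},{a,d},{a,f},{b,c},{b,f},{b,g},{d,f},{a,d,f},{b,d,f}} A24={{f},{a,f},{b,f},{c,e},{d,f},{a,d,f},{b,d,f}} A25={{c,e}} A34={{f},{a,f},{b,f},{d,f},{a,d,f},{b,d,f}} A45={{e},{c,e}}
  A123={{f},{a,f},{b,f},{d,f},{a,d,f},{b,d,f}} A124={{f},{a,f},{b,f},{d,f},{a,d,f},{b,d,f}} A134={{f},{a,f},{b,f},{d,f},{a,d,f},{b,d,f}} A234={{f},{a,f},{b,f},{d,f},{a,d,f},{b,d,f}} A245={{c,e}}
  A1234={{f},{a,f},{b,f},{d,f},{a,d,f},{b,d,f}}
components per intersection:
  A1: {{f},{a,f},{b,f},{d,f},{a,d,f},{b,d,f}}
  A2: {{a},{c},{f},{a,b},{a,c},{a,d},{a,f},{b,c},{b,f},{c,e},{d,f},{a,d,f},{b,d,f}} {{g},{b,g}}
  A3: {{b},{d},{f},{a,b},{a,d},{a,f},{b,c},{b,d},{b,f},{b,g},{d,f},{a,d,f},{b,d,f}}
  A4: {{e},{c,e}} {{f},{a,f},{b,f},{d,f},{a,d,f},{b,d,f}}
  A5: {{e},{c,e}}
  A12: {{f},{a,f},{b,f},{d,f},{a,d,f},{b,d,f}}
  A13: {{f},{a,f},{b,f},{d,f},{a,d,f},{b,d,f}}
  A14: {{f},{a,f},{b,f},{d,f},{a,d,f},{b,d,f}}
  A23: {{f},{a,d},{a,f},{b,f},{d,f},{a,d,f},{b,d,f}} {{a,b}} {{b,c}} {{b,g}}
  A24: {{f},{a,f},{b,f},{d,f},{a,d,f},{b,d,f}} {{c,e}}
  A25: {{c,e}}
  A34: {{f},{a,f},{b,f},{d,f},{a,d,f},{b,d,f}}
  A45: {{e},{c,e}}
  A123: {{f},{a,f},{b,f},{d,f},{a,d,f},{b,d,f}}
  A124: {{f},{a,f},{b,f},{d,f},{a,d,f},{b,d,f}}
  A134: {{f},{a,f},{b,f},{d,f},{a,d,f},{b,d,f}}
  A234: {{f},{a,f},{b,f},{d,f},{a,d,f},{b,d,f}}
  A245: {{c,e}}
  A1234: {{f},{a,f},{b,f},{d,f},{a,d,f},{b,d,f}}
C dims 7,12,5,1; δ0: rk 6, SNF 1^6; δ1: rk 4, SNF 1^4; δ2: rk 1, SNF 1^1
Ȟ^0: (7−6)−0=1 ⇒ Z
Ȟ^1: (12−4)−6=2 ⇒ Z^2
Ȟ^2: (5−1)−4=0 ⇒ 0

Ȟ^0 = Z,  Ȟ^1 = Z^2,  Ȟ^2 = 0


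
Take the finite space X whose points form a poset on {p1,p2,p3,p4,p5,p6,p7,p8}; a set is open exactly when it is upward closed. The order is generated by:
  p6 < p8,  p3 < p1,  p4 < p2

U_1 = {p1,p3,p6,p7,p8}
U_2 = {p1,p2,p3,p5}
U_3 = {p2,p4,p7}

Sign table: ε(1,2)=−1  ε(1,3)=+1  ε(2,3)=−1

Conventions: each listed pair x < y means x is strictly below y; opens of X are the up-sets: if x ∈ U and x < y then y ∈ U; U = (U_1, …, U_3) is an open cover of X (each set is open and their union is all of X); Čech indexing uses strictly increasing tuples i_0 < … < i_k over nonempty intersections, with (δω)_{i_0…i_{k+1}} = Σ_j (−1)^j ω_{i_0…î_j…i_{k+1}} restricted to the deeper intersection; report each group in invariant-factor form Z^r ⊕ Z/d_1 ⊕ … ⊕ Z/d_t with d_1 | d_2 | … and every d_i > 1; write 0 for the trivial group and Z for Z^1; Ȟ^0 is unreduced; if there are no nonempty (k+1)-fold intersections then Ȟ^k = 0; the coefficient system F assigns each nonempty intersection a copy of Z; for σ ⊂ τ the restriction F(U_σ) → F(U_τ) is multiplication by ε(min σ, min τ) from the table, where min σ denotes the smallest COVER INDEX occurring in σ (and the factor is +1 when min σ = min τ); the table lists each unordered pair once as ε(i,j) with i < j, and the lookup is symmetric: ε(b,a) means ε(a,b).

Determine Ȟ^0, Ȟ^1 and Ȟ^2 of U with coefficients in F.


Ȟ^0 = Z; Ȟ^1 = Z; Ȟ^2 = 0

intersection data:
  U12={p1,p3} U13={p7} U23={p2}
C dims 3,3; δ0: rk 2, SNF 1^2
Ȟ^0 = (3 − 2) − 0 = 1, so Ȟ^0 ≅ Z
Ȟ^1 = (3 − 0) − 2 = 1, so Ȟ^1 ≅ Z
Ȟ^2 = (0 − 0) − 0 = 0, so Ȟ^2 ≅ 0


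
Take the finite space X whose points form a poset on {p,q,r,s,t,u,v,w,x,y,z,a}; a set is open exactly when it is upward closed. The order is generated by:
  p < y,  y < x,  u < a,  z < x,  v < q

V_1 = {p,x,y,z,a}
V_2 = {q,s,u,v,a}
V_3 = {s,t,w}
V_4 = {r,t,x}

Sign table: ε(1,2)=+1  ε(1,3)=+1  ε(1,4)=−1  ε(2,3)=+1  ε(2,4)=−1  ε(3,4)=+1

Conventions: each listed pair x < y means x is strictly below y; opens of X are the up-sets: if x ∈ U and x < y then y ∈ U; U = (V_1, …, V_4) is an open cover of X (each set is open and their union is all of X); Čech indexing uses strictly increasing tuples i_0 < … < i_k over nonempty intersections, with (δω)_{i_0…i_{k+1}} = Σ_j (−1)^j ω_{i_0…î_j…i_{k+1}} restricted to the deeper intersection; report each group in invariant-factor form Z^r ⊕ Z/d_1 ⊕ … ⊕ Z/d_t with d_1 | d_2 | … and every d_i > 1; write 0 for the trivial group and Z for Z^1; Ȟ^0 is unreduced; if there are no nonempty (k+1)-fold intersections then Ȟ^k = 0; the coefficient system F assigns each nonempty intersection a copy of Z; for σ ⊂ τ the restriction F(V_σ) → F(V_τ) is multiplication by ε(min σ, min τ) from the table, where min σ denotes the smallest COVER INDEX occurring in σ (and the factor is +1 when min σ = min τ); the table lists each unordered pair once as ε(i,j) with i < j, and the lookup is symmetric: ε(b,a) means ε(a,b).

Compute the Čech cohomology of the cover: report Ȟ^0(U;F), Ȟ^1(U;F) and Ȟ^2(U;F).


Ȟ^0 = 0, Ȟ^1 = Z/2 and Ȟ^2 = 0

nerve simplices:
  V12={a} V14={x} V23={s} V34={t}
C dims 4,4; δ0: rk 4, SNF 1^3·2
degree 0: 4−4−0 = 0 → Ȟ^0 ≅ 0
degree 1: 4−0−4 = 0 plus torsion [2] → Ȟ^1 ≅ Z/2
degree 2: 0−0−0 = 0 → Ȟ^2 ≅ 0


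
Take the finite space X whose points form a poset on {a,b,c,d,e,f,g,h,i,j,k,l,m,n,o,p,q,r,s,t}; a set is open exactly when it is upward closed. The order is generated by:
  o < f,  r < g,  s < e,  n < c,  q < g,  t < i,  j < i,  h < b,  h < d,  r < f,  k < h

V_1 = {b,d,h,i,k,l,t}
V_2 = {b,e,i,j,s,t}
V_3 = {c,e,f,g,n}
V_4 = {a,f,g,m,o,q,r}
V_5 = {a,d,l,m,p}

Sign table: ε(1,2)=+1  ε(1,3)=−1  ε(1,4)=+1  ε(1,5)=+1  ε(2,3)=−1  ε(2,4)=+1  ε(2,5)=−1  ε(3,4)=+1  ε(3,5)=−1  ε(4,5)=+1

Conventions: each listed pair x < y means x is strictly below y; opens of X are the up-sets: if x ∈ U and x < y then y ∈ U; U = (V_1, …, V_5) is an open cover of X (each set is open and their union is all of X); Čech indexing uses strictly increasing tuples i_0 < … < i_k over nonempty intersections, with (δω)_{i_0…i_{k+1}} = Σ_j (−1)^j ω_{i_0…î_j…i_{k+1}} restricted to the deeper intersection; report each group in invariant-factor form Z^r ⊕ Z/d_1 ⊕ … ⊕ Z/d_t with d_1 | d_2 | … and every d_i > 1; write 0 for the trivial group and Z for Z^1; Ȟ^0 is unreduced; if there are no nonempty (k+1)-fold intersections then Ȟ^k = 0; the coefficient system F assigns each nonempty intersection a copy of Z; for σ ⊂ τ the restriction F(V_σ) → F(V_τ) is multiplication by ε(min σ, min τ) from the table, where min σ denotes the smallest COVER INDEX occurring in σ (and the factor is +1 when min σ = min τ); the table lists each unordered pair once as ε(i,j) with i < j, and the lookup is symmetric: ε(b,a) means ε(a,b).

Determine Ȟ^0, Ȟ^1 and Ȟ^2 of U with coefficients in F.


nonempty overlaps:
  V12={b,i,t} V15={d,l} V23={e} V34={f,g} V45={a,m}
C dims 5,5; δ0: rk 5, SNF 1^4·2
degree 0: 5−5−0 = 0 → Ȟ^0 ≅ 0
degree 1: 5−0−5 = 0 plus torsion [2] → Ȟ^1 ≅ Z/2
degree 2: 0−0−0 = 0 → Ȟ^2 ≅ 0

Ȟ^0 ≅ 0, Ȟ^1 ≅ Z/2, Ȟ^2 ≅ 0


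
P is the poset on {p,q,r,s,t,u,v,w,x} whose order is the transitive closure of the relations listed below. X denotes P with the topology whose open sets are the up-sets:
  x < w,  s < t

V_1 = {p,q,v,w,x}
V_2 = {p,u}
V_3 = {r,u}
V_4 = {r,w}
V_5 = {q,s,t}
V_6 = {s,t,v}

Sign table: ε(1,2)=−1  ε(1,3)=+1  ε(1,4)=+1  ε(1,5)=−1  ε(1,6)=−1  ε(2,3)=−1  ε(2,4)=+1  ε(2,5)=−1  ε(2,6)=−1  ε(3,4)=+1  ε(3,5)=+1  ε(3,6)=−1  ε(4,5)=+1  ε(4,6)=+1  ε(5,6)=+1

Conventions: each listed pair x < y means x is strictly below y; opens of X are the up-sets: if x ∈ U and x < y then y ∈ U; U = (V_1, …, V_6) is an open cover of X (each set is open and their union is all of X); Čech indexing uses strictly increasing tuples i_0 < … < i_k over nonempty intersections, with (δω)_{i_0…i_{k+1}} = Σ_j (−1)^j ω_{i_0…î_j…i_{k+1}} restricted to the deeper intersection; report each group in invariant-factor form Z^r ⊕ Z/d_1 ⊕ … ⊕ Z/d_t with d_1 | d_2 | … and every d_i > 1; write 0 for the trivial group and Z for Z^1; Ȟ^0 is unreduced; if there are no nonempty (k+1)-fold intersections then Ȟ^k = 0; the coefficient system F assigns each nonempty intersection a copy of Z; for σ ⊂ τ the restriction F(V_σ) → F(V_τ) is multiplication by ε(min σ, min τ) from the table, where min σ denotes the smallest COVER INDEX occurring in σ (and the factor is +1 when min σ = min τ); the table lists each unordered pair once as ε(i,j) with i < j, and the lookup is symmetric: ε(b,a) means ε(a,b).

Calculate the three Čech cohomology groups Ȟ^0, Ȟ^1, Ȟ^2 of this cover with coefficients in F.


nonempty intersections:
  V12={p} V14={w} V15={q} V16={v} V23={u} V34={r} V56={s,t}
C dims 6,7; δ0: rk 5, SNF 1^5
Ȟ^0: (6−5)−0=1 ⇒ Z
Ȟ^1: (7−0)−5=2 ⇒ Z^2
Ȟ^2: (0−0)−0=0 ⇒ 0

Ȟ^0 ≅ Z, Ȟ^1 ≅ Z^2 and Ȟ^2 ≅ 0


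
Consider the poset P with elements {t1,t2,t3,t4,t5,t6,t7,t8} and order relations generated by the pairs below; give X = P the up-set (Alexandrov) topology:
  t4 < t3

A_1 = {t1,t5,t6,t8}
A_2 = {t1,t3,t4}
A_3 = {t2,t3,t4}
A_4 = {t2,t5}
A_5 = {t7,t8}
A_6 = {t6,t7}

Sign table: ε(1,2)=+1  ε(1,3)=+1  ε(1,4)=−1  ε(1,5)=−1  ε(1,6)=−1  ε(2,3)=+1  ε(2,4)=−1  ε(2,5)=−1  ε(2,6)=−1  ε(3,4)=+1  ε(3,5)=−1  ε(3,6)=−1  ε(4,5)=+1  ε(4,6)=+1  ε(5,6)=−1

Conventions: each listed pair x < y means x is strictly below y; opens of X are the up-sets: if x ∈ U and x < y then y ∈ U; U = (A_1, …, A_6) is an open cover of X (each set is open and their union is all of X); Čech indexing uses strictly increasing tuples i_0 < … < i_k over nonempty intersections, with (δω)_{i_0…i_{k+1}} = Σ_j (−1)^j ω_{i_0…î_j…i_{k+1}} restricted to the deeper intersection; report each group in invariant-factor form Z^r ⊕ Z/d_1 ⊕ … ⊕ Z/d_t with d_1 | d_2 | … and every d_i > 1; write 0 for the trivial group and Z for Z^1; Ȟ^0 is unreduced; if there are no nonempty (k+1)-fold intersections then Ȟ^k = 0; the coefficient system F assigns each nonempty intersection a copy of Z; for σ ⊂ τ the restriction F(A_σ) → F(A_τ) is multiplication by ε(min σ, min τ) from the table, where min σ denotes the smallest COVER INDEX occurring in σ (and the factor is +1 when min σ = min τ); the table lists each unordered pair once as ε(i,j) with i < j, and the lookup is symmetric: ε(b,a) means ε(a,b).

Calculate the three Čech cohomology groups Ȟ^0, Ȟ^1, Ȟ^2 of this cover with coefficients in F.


nonempty intersections:
  A12={t1} A14={t5} A15={t8} A16={t6} A23={t3,t4} A34={t2} A56={t7}
C dims 6,7; δ0: rk 6, SNF 1^5·2
Ȟ^0: (6−6)−0=0 ⇒ 0
Ȟ^1: (7−0)−6=1 plus torsion [2] ⇒ Z ⊕ Z/2
Ȟ^2: (0−0)−0=0 ⇒ 0

Ȟ^0 ≅ 0, Ȟ^1 ≅ Z ⊕ Z/2 and Ȟ^2 ≅ 0


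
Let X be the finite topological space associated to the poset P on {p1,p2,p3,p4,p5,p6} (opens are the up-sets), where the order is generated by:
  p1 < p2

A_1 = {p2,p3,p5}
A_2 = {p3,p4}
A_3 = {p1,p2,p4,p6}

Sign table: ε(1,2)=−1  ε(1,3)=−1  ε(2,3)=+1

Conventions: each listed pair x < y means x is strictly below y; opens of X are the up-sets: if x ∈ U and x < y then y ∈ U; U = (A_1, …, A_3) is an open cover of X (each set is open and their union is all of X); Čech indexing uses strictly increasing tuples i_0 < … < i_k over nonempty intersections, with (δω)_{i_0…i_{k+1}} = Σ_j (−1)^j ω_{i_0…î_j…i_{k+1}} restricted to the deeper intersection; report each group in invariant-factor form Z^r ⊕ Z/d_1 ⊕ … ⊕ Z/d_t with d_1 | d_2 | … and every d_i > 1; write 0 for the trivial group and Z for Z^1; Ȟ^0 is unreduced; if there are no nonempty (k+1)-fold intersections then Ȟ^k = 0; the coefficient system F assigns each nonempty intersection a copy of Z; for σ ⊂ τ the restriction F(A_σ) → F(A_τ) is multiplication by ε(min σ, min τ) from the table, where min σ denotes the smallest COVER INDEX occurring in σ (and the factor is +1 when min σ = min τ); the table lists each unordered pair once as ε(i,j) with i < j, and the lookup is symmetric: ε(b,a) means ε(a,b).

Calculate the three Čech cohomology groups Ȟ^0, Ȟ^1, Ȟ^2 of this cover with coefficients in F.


Ȟ^0 ≅ Z, Ȟ^1 ≅ Z, Ȟ^2 ≅ 0

cover nerve:
  A12={p3} A13={p2} A23={p4}
C dims 3,3; δ0: rk 2, SNF 1^2
Ȟ^0: (3−2)−0=1 ⇒ Z
Ȟ^1: (3−0)−2=1 ⇒ Z
Ȟ^2: (0−0)−0=0 ⇒ 0


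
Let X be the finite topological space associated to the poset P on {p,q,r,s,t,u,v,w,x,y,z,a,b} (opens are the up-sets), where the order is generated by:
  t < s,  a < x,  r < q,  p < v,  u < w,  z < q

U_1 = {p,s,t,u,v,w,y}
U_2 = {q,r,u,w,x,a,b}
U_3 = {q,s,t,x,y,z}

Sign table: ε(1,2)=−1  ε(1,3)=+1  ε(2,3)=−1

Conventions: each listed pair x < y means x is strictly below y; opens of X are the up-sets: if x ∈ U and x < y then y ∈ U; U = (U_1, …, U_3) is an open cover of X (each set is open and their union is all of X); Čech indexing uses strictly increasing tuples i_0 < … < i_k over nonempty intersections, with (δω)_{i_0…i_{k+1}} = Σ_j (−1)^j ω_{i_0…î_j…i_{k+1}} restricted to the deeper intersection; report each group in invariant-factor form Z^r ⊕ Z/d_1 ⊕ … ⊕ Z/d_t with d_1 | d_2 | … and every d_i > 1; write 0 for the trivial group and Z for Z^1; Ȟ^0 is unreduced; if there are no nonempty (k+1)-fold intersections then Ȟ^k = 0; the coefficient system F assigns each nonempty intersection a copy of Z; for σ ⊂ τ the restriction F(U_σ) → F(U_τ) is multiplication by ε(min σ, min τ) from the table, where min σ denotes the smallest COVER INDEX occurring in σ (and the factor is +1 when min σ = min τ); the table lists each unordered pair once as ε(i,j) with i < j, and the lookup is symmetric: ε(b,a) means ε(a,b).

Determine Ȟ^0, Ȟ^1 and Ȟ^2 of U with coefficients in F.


Ȟ^0 = Z,  Ȟ^1 = Z,  Ȟ^2 = 0

nonempty intersections:
  U12={u,w} U13={s,t,y} U23={q,x}
C dims 3,3; δ0: rk 2, SNF 1^2
Ȟ^0: (3−2)−0=1 ⇒ Z
Ȟ^1: (3−0)−2=1 ⇒ Z
Ȟ^2: (0−0)−0=0 ⇒ 0


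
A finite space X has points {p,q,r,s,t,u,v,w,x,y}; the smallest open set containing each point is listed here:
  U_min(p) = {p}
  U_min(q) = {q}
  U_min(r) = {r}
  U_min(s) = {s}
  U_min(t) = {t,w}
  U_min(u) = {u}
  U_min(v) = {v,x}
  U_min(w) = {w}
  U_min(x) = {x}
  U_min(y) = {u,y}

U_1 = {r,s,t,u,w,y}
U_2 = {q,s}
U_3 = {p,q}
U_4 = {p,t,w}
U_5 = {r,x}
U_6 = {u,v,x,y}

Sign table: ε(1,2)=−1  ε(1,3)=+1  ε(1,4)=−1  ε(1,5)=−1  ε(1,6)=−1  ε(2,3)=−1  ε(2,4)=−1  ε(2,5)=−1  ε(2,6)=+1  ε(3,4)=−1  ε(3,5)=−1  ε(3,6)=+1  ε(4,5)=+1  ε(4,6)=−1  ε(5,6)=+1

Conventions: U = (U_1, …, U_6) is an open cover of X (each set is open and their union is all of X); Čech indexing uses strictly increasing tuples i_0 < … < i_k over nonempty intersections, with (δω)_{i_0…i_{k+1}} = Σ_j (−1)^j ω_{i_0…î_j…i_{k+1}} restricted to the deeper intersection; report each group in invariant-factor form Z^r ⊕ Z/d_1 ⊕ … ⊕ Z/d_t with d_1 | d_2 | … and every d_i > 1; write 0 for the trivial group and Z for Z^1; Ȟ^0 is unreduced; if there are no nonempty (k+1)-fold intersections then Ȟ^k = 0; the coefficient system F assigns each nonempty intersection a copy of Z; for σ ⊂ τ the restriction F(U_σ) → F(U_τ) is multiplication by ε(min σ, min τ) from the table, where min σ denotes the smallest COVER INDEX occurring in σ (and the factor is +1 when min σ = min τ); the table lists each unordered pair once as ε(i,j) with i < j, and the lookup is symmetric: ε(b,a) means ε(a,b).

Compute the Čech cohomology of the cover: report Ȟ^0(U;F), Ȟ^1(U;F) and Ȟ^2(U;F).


nonempty intersections:
  U12={s} U14={t,w} U15={r} U16={u,y} U23={q} U34={p} U56={x}
C dims 6,7; δ0: rk 5, SNF 1^5
Ȟ^0: (6−5)−0=1 ⇒ Z
Ȟ^1: (7−0)−5=2 ⇒ Z^2
Ȟ^2: (0−0)−0=0 ⇒ 0

Ȟ^0 = Z, Ȟ^1 = Z^2 and Ȟ^2 = 0


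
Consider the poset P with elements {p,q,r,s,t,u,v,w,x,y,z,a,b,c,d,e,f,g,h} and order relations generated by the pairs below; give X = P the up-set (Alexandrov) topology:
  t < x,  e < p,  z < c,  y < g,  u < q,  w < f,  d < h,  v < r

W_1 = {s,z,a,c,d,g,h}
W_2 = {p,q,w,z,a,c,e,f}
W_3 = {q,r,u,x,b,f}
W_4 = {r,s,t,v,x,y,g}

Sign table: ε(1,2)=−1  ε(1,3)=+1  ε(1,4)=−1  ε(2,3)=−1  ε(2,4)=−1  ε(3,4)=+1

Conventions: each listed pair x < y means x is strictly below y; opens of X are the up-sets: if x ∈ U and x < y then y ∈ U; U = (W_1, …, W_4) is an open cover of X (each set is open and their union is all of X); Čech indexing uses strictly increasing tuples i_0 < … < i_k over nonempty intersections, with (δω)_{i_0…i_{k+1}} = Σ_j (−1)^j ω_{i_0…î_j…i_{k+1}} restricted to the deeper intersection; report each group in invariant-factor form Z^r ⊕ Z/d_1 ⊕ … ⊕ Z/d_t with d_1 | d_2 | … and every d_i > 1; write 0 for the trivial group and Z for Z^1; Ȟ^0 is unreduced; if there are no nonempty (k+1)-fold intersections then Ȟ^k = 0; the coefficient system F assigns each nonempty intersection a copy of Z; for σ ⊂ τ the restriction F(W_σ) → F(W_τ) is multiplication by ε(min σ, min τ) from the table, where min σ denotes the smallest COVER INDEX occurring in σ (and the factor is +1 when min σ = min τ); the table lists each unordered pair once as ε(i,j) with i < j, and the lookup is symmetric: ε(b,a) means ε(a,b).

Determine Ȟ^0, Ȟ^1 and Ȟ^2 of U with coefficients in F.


Ȟ^0 ≅ 0; Ȟ^1 ≅ Z/2; Ȟ^2 ≅ 0

cover nerve:
  W12={z,a,c} W14={s,g} W23={q,f} W34={r,x}
C dims 4,4; δ0: rk 4, SNF 1^3·2
Ȟ^0: (4−4)−0=0 ⇒ 0
Ȟ^1: (4−0)−4=0 plus torsion [2] ⇒ Z/2
Ȟ^2: (0−0)−0=0 ⇒ 0


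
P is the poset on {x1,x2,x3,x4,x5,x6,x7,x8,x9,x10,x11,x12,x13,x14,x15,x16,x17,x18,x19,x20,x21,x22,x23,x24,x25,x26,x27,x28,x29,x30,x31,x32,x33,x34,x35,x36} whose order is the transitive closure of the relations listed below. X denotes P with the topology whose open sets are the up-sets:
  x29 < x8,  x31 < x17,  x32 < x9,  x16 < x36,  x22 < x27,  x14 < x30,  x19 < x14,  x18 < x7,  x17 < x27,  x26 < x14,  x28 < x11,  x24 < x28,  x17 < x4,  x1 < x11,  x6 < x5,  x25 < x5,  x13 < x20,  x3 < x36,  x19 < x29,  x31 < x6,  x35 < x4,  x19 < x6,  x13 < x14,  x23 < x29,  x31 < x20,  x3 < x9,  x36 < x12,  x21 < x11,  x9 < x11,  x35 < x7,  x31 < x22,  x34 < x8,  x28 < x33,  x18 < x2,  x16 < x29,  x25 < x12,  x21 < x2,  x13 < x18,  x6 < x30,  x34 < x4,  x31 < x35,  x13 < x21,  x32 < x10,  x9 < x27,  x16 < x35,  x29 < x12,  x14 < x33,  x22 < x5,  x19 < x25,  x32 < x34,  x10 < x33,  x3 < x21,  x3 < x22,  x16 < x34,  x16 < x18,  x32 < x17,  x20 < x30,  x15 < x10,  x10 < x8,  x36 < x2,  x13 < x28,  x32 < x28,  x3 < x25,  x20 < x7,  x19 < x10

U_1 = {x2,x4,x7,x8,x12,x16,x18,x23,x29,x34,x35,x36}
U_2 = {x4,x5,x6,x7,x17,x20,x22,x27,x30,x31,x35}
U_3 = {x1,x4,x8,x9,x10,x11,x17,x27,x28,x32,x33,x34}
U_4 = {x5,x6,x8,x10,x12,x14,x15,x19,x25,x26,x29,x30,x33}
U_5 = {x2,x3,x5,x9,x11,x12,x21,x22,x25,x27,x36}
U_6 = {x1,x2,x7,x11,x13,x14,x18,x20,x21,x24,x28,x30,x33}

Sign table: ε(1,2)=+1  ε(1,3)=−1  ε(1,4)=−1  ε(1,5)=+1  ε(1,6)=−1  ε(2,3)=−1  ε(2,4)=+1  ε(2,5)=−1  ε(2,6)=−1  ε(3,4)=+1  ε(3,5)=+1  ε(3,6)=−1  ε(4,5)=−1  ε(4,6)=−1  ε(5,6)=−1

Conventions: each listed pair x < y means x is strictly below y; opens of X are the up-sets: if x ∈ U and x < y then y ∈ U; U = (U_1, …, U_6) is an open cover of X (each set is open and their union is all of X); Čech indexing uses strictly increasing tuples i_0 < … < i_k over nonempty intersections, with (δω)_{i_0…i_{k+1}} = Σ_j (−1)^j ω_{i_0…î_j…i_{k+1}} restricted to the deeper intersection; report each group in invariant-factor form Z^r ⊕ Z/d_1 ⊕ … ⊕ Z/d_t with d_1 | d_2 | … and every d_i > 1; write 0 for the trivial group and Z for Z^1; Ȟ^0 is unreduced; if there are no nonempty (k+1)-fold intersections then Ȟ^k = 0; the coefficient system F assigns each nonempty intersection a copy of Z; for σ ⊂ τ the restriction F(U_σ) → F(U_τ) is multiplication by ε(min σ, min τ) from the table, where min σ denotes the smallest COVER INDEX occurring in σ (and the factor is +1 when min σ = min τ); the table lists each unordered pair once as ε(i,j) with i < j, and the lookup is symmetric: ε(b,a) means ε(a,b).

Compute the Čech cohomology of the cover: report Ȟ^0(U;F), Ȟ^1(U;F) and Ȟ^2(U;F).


Ȟ^0 = 0; Ȟ^1 = Z/2; Ȟ^2 = Z

nerve simplices:
  U12={x4,x7,x35} U13={x4,x8,x34} U14={x8,x12,x29} U15={x2,x12,x36} U16={x2,x7,x18} U23={x4,x17,x27} U24={x5,x6,x30} U25={x5,x22,x27} U26={x7,x20,x30} U34={x8,x10,x33} U35={x9,x11,x27} U36={x1,x11,x28,x33} U45={x5,x12,x25} U46={x14,x30,x33} U56={x2,x11,x21}
  U123={x4} U126={x7} U134={x8} U145={x12} U156={x2} U235={x27} U245={x5} U246={x30} U346={x33} U356={x11}
C dims 6,15,10; δ0: rk 6, SNF 1^5·2; δ1: rk 9, SNF 1^9
degree 0: 6−6−0 = 0 → Ȟ^0 ≅ 0
degree 1: 15−9−6 = 0 plus torsion [2] → Ȟ^1 ≅ Z/2
degree 2: 10−0−9 = 1 → Ȟ^2 ≅ Z


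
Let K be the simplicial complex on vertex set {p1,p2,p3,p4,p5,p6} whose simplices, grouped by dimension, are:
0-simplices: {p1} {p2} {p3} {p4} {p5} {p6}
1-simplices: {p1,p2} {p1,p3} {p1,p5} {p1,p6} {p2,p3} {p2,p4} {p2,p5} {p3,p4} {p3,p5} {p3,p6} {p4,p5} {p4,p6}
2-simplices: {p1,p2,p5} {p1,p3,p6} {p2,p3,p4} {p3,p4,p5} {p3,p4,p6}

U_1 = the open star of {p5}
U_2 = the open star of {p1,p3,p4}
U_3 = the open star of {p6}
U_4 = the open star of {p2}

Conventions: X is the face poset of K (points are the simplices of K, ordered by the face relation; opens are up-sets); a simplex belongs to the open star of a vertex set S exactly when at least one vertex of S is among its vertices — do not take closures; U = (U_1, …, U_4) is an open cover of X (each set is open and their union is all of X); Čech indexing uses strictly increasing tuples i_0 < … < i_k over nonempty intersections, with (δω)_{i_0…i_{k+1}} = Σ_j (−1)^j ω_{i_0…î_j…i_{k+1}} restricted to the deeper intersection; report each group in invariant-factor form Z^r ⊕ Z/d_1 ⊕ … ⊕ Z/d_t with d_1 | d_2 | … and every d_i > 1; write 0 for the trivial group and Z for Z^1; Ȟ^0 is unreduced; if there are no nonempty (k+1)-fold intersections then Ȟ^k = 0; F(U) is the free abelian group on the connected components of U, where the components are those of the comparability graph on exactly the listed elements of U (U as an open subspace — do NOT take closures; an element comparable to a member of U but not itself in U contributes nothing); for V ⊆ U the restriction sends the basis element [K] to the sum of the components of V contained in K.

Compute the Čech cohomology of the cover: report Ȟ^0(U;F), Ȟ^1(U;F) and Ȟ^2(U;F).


nonempty overlaps:
  U1={{p5},{p1,p5},{p2,p5},{p3,p5},{p4,p5},{p1,p2,p5},{p3,p4,p5}} U2={{p1},{p3},{p4},{p1,p2},{p1,p3},{p1,p5},{p1,p6},{p2,p3},{p2,p4},{p3,p4},{p3,p5},{p3,p6},{p4,p5},{p4,p6},{p1,p2,p5},{p1,p3,p6},{p2,p3,p4},{p3,p4,p5},{p3,p4,p6}} U3={{p6},{p1,p6},{p3,p6},{p4,p6},{p1,p3,p6},{p3,p4,p6}} U4={{p2},{p1,p2},{p2,p3},{p2,p4},{p2,p5},{p1,p2,p5},{p2,p3,p4}}
  U12={{p1,p5},{p3,p5},{p4,p5},{p1,p2,p5},{p3,p4,p5}} U14={{p2,p5},{p1,p2,p5}} U23={{p1,p6},{p3,p6},{p4,p6},{p1,p3,p6},{p3,p4,p6}} U24={{p1,p2},{p2,p3},{p2,p4},{p1,p2,p5},{p2,p3,p4}}
  U124={{p1,p2,p5}}
components per intersection:
  U1: {{p5},{p1,p5},{p2,p5},{p3,p5},{p4,p5},{p1,p2,p5},{p3,p4,p5}}
  U2: {{p1},{p3},{p4},{p1,p2},{p1,p3},{p1,p5},{p1,p6},{p2,p3},{p2,p4},{p3,p4},{p3,p5},{p3,p6},{p4,p5},{p4,p6},{p1,p2,p5},{p1,p3,p6},{p2,p3,p4},{p3,p4,p5},{p3,p4,p6}}
  U3: {{p6},{p1,p6},{p3,p6},{p4,p6},{p1,p3,p6},{p3,p4,p6}}
  U4: {{p2},{p1,p2},{p2,p3},{p2,p4},{p2,p5},{p1,p2,p5},{p2,p3,p4}}
  U12: {{p1,p5},{p1,p2,p5}} {{p3,p5},{p4,p5},{p3,p4,p5}}
  U14: {{p2,p5},{p1,p2,p5}}
  U23: {{p1,p6},{p3,p6},{p4,p6},{p1,p3,p6},{p3,p4,p6}}
  U24: {{p1,p2},{p1,p2,p5}} {{p2,p3},{p2,p4},{p2,p3,p4}}
  U124: {{p1,p2,p5}}
C dims 4,6,1; δ0: rk 3, SNF 1^3; δ1: rk 1, SNF 1^1
degree 0: 4−3−0 = 1 → Ȟ^0 ≅ Z
degree 1: 6−1−3 = 2 → Ȟ^1 ≅ Z^2
degree 2: 1−0−1 = 0 → Ȟ^2 ≅ 0

Ȟ^0 = Z,  Ȟ^1 = Z^2,  Ȟ^2 = 0


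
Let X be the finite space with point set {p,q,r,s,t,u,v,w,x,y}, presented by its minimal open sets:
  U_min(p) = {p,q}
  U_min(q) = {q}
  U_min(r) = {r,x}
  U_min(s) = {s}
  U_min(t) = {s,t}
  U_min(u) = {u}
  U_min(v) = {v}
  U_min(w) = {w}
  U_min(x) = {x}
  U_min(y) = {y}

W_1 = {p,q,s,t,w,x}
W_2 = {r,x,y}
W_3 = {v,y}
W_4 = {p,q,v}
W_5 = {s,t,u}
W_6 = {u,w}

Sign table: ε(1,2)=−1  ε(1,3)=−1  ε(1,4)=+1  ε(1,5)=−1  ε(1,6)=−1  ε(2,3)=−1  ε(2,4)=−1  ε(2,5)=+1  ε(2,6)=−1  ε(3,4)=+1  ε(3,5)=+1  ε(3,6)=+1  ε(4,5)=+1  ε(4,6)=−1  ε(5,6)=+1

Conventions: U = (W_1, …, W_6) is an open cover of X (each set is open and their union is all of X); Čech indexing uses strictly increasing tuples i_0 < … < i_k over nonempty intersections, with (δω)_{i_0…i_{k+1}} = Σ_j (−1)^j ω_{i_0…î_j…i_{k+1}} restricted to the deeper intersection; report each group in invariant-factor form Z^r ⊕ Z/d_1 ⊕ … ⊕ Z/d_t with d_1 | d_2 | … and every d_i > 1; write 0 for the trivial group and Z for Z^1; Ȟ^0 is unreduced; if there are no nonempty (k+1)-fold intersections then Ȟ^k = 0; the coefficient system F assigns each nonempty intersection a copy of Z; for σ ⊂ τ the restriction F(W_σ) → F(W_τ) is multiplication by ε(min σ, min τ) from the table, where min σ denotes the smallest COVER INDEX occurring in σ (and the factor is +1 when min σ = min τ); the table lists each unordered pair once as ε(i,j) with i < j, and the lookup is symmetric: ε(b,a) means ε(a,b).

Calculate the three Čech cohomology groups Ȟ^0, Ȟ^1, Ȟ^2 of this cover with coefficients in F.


cover nerve:
  W12={x} W14={p,q} W15={s,t} W16={w} W23={y} W34={v} W56={u}
C dims 6,7; δ0: rk 5, SNF 1^5
Ȟ^0: (6−5)−0=1 ⇒ Z
Ȟ^1: (7−0)−5=2 ⇒ Z^2
Ȟ^2: (0−0)−0=0 ⇒ 0

Ȟ^0(U;F) ≅ Z,  Ȟ^1(U;F) ≅ Z^2,  Ȟ^2(U;F) ≅ 0


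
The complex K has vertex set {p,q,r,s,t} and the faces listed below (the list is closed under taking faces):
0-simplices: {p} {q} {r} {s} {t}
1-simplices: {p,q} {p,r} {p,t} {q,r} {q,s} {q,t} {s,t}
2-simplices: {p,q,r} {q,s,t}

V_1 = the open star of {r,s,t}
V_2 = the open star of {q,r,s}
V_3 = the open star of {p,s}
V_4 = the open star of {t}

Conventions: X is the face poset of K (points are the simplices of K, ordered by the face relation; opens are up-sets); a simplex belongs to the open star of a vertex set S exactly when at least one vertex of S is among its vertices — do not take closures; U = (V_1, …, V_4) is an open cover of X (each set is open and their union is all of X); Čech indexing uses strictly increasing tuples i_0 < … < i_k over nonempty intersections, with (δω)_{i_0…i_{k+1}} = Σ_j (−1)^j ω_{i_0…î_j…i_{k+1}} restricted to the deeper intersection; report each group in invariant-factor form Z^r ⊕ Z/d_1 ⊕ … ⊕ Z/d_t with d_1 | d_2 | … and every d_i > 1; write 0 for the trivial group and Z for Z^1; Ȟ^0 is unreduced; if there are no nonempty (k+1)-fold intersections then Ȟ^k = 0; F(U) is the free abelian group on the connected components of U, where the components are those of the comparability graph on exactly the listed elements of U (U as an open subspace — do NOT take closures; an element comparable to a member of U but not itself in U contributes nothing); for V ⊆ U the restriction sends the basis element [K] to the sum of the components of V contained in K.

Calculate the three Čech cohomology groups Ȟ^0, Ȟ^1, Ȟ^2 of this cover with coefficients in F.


cover nerve:
  V1={{r},{s},{t},{p,r},{p,t},{q,r},{q,s},{q,t},{s,t},{p,q,r},{q,s,t}} V2={{q},{r},{s},{p,q},{p,r},{q,r},{q,s},{q,t},{s,t},{p,q,r},{q,s,t}} V3={{p},{s},{p,q},{p,r},{p,t},{q,s},{s,t},{p,q,r},{q,s,t}} V4={{t},{p,t},{q,t},{s,t},{q,s,t}}
  V12={{r},{s},{p,r},{q,r},{q,s},{q,t},{s,t},{p,q,r},{q,s,t}} V13={{s},{p,r},{p,t},{q,s},{s,t},{p,q,r},{q,s,t}} V14={{t},{p,t},{q,t},{s,t},{q,s,t}} V23={{s},{p,q},{p,r},{q,s},{s,t},{p,q,r},{q,s,t}} V24={{q,t},{s,t},{q,s,t}} V34={{p,t},{s,t},{q,s,t}}
  V123={{s},{p,r},{q,s},{s,t},{p,q,r},{q,s,t}} V124={{q,t},{s,t},{q,s,t}} V134={{p,t},{s,t},{q,s,t}} V234={{s,t},{q,s,t}}
  V1234={{s,t},{q,s,t}}
components per intersection:
  V1: {{r},{p,r},{q,r},{p,q,r}} {{s},{t},{p,t},{q,s},{q,t},{s,t},{q,s,t}}
  V2: {{q},{r},{s},{p,q},{p,r},{q,r},{q,s},{q,t},{s,t},{p,q,r},{q,s,t}}
  V3: {{p},{p,q},{p,r},{p,t},{p,q,r}} {{s},{q,s},{s,t},{q,s,t}}
  V4: {{t},{p,t},{q,t},{s,t},{q,s,t}}
  V12: {{r},{p,r},{q,r},{p,q,r}} {{s},{q,s},{q,t},{s,t},{q,s,t}}
  V13: {{s},{q,s},{s,t},{q,s,t}} {{p,r},{p,q,r}} {{p,t}}
  V14: {{t},{p,t},{q,t},{s,t},{q,s,t}}
  V23: {{s},{q,s},{s,t},{q,s,t}} {{p,q},{p,r},{p,q,r}}
  V24: {{q,t},{s,t},{q,s,t}}
  V34: {{p,t}} {{s,t},{q,s,t}}
  V123: {{s},{q,s},{s,t},{q,s,t}} {{p,r},{p,q,r}}
  V124: {{q,t},{s,t},{q,s,t}}
  V134: {{p,t}} {{s,t},{q,s,t}}
  V234: {{s,t},{q,s,t}}
  V1234: {{s,t},{q,s,t}}
C dims 6,11,6,1; δ0: rk 5, SNF 1^5; δ1: rk 5, SNF 1^5; δ2: rk 1, SNF 1^1
Ȟ^0: (6−5)−0=1 ⇒ Z
Ȟ^1: (11−5)−5=1 ⇒ Z
Ȟ^2: (6−1)−5=0 ⇒ 0

Ȟ^0 ≅ Z, Ȟ^1 ≅ Z and Ȟ^2 ≅ 0


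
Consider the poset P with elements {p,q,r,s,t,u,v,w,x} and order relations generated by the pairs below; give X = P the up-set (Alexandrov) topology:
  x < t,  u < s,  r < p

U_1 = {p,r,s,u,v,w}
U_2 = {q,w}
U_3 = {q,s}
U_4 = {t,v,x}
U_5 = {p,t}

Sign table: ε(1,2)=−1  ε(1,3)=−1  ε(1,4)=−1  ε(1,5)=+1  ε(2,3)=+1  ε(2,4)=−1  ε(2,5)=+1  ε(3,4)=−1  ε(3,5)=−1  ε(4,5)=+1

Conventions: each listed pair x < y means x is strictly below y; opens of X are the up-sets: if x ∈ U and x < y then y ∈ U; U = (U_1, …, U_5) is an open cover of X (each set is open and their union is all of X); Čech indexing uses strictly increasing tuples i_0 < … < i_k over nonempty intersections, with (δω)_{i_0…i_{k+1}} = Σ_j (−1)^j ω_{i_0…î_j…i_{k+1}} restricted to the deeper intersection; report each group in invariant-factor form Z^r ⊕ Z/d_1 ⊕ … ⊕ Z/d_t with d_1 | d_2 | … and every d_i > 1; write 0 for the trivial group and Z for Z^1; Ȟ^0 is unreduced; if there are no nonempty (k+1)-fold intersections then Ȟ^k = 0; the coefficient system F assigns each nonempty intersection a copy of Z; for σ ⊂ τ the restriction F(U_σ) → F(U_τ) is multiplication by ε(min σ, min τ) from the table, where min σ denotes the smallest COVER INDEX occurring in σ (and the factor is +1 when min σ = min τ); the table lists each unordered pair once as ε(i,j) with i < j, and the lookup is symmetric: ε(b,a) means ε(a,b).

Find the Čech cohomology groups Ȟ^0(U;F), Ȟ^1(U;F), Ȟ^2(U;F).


nerve of the cover:
  U12={w} U13={s} U14={v} U15={p} U23={q} U45={t}
C dims 5,6; δ0: rk 5, SNF 1^4·2
Ȟ^0 = (5 − 5) − 0 = 0, so Ȟ^0 ≅ 0
Ȟ^1 = (6 − 0) − 5 = 1 plus torsion [2], so Ȟ^1 ≅ Z ⊕ Z/2
Ȟ^2 = (0 − 0) − 0 = 0, so Ȟ^2 ≅ 0

Ȟ^0 ≅ 0; Ȟ^1 ≅ Z ⊕ Z/2; Ȟ^2 ≅ 0


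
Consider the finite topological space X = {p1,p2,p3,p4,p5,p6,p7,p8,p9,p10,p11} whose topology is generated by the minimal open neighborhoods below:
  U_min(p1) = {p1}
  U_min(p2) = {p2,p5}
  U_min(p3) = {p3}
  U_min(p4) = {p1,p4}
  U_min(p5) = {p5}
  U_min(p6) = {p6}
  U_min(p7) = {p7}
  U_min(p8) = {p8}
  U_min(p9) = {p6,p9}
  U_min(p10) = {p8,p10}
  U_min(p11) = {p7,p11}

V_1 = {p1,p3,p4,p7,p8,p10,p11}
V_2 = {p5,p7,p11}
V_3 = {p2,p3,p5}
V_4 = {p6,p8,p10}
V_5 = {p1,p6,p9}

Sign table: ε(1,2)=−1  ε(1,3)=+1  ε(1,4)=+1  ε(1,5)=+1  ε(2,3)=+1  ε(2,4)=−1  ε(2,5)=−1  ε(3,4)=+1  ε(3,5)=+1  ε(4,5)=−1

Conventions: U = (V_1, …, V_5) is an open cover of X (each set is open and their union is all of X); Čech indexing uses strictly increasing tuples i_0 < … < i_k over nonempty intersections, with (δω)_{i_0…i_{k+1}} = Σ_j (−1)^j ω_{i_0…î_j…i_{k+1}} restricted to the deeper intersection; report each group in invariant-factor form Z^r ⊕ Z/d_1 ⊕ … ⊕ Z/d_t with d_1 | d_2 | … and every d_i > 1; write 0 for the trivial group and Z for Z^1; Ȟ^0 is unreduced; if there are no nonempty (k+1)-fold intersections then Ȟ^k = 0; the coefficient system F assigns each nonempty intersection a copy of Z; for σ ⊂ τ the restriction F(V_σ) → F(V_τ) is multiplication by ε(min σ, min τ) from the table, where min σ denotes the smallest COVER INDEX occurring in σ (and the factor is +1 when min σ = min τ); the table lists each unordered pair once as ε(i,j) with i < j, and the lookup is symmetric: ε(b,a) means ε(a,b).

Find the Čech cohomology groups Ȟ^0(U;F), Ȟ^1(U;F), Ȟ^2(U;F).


Ȟ^0 ≅ 0, Ȟ^1 ≅ Z ⊕ Z/2 and Ȟ^2 ≅ 0

nerve of the cover:
  V12={p7,p11} V13={p3} V14={p8,p10} V15={p1} V23={p5} V45={p6}
C dims 5,6; δ0: rk 5, SNF 1^4·2
Ȟ^0 = (5 − 5) − 0 = 0, so Ȟ^0 ≅ 0
Ȟ^1 = (6 − 0) − 5 = 1 plus torsion [2], so Ȟ^1 ≅ Z ⊕ Z/2
Ȟ^2 = (0 − 0) − 0 = 0, so Ȟ^2 ≅ 0


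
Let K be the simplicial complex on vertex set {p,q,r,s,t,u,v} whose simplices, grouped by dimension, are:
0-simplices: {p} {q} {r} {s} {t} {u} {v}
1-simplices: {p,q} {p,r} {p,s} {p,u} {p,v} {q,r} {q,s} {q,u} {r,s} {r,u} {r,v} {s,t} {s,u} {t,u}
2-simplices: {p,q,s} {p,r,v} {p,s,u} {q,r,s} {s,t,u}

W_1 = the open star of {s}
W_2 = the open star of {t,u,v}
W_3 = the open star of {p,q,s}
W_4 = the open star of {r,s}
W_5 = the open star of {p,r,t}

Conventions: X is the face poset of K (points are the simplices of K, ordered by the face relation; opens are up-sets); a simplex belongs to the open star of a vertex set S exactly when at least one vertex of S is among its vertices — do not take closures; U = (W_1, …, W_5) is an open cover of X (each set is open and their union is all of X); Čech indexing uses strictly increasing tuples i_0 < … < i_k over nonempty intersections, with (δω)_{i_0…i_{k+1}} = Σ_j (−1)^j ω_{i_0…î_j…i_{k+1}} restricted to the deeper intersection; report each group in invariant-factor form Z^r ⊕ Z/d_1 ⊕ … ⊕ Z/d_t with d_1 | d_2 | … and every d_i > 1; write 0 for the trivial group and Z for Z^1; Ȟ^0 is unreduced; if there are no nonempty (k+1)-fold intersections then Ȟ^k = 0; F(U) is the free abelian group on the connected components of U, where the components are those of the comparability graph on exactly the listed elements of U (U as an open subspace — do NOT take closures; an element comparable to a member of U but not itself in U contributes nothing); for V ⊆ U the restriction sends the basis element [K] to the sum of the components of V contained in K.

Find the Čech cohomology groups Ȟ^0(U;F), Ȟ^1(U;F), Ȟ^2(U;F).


Ȟ^0 ≅ Z, Ȟ^1 ≅ Z^3 and Ȟ^2 ≅ 0

cover nerve:
  W1={{s},{p,s},{q,s},{r,s},{s,t},{s,u},{p,q,s},{p,s,u},{q,r,s},{s,t,u}} W2={{t},{u},{v},{p,u},{p,v},{q,u},{r,u},{r,v},{s,t},{s,u},{t,u},{p,r,v},{p,s,u},{s,t,u}} W3={{p},{q},{s},{p,q},{p,r},{p,s},{p,u},{p,v},{q,r},{q,s},{q,u},{r,s},{s,t},{s,u},{p,q,s},{p,r,v},{p,s,u},{q,r,s},{s,t,u}} W4={{r},{s},{p,r},{p,s},{q,r},{q,s},{r,s},{r,u},{r,v},{s,t},{s,u},{p,q,s},{p,r,v},{p,s,u},{q,r,s},{s,t,u}} W5={{p},{r},{t},{p,q},{p,r},{p,s},{p,u},{p,v},{q,r},{r,s},{r,u},{r,v},{s,t},{t,u},{p,q,s},{p,r,v},{p,s,u},{q,r,s},{s,t,u}}
  W12={{s,t},{s,u},{p,s,u},{s,t,u}} W13={{s},{p,s},{q,s},{r,s},{s,t},{s,u},{p,q,s},{p,s,u},{q,r,s},{s,t,u}} W14={{s},{p,s},{q,s},{r,s},{s,t},{s,u},{p,q,s},{p,s,u},{q,r,s},{s,t,u}} W15={{p,s},{r,s},{s,t},{p,q,s},{p,s,u},{q,r,s},{s,t,u}} W23={{p,u},{p,v},{q,u},{s,t},{s,u},{p,r,v},{p,s,u},{s,t,u}} W24={{r,u},{r,v},{s,t},{s,u},{p,r,v},{p,s,u},{s,t,u}} W25={{t},{p,u},{p,v},{r,u},{r,v},{s,t},{t,u},{p,r,v},{p,s,u},{s,t,u}} W34={{s},{p,r},{p,s},{q,r},{q,s},{r,s},{s,t},{s,u},{p,q,s},{p,r,v},{p,s,u},{q,r,s},{s,t,u}} W35={{p},{p,q},{p,r},{p,s},{p,u},{p,v},{q,r},{r,s},{s,t},{p,q,s},{p,r,v},{p,s,u},{q,r,s},{s,t,u}} W45={{r},{p,r},{p,s},{q,r},{r,s},{r,u},{r,v},{s,t},{p,q,s},{p,r,v},{p,s,u},{q,r,s},{s,t,u}}
  W123={{s,t},{s,u},{p,s,u},{s,t,u}} W124={{s,t},{s,u},{p,s,u},{s,t,u}} W125={{s,t},{p,s,u},{s,t,u}} W134={{s},{p,s},{q,s},{r,s},{s,t},{s,u},{p,q,s},{p,s,u},{q,r,s},{s,t,u}} W135={{p,s},{r,s},{s,t},{p,q,s},{p,s,u},{q,r,s},{s,t,u}} W145={{p,s},{r,s},{s,t},{p,q,s},{p,s,u},{q,r,s},{s,t,u}} W234={{s,t},{s,u},{p,r,v},{p,s,u},{s,t,u}} W235={{p,u},{p,v},{s,t},{p,r,v},{p,s,u},{s,t,u}} W245={{r,u},{r,v},{s,t},{p,r,v},{p,s,u},{s,t,u}} W345={{p,r},{p,s},{q,r},{r,s},{s,t},{p,q,s},{p,r,v},{p,s,u},{q,r,s},{s,t,u}}
  W1234={{s,t},{s,u},{p,s,u},{s,t,u}} W1235={{s,t},{p,s,u},{s,t,u}} W1245={{s,t},{p,s,u},{s,t,u}} W1345={{p,s},{r,s},{s,t},{p,q,s},{p,s,u},{q,r,s},{s,t,u}} W2345={{s,t},{p,r,v},{p,s,u},{s,t,u}}
  W12345={{s,t},{p,s,u},{s,t,u}}
components per intersection:
  W1: {{s},{p,s},{q,s},{r,s},{s,t},{s,u},{p,q,s},{p,s,u},{q,r,s},{s,t,u}}
  W2: {{t},{u},{p,u},{q,u},{r,u},{s,t},{s,u},{t,u},{p,s,u},{s,t,u}} {{v},{p,v},{r,v},{p,r,v}}
  W3: {{p},{q},{s},{p,q},{p,r},{p,s},{p,u},{p,v},{q,r},{q,s},{q,u},{r,s},{s,t},{s,u},{p,q,s},{p,r,v},{p,s,u},{q,r,s},{s,t,u}}
  W4: {{r},{s},{p,r},{p,s},{q,r},{q,s},{r,s},{r,u},{r,v},{s,t},{s,u},{p,q,s},{p,r,v},{p,s,u},{q,r,s},{s,t,u}}
  W5: {{p},{r},{p,q},{p,r},{p,s},{p,u},{p,v},{q,r},{r,s},{r,u},{r,v},{p,q,s},{p,r,v},{p,s,u},{q,r,s}} {{t},{s,t},{t,u},{s,t,u}}
  W12: {{s,t},{s,u},{p,s,u},{s,t,u}}
  W13: {{s},{p,s},{q,s},{r,s},{s,t},{s,u},{p,q,s},{p,s,u},{q,r,s},{s,t,u}}
  W14: {{s},{p,s},{q,s},{r,s},{s,t},{s,u},{p,q,s},{p,s,u},{q,r,s},{s,t,u}}
  W15: {{p,s},{p,q,s},{p,s,u}} {{r,s},{q,r,s}} {{s,t},{s,t,u}}
  W23: {{p,u},{s,t},{s,u},{p,s,u},{s,t,u}} {{p,v},{p,r,v}} {{q,u}}
  W24: {{r,u}} {{r,v},{p,r,v}} {{s,t},{s,u},{p,s,u},{s,t,u}}
  W25: {{t},{s,t},{t,u},{s,t,u}} {{p,u},{p,s,u}} {{p,v},{r,v},{p,r,v}} {{r,u}}
  W34: {{s},{p,s},{q,r},{q,s},{r,s},{s,t},{s,u},{p,q,s},{p,s,u},{q,r,s},{s,t,u}} {{p,r},{p,r,v}}
  W35: {{p},{p,q},{p,r},{p,s},{p,u},{p,v},{p,q,s},{p,r,v},{p,s,u}} {{q,r},{r,s},{q,r,s}} {{s,t},{s,t,u}}
  W45: {{r},{p,r},{q,r},{r,s},{r,u},{r,v},{p,r,v},{q,r,s}} {{p,s},{p,q,s},{p,s,u}} {{s,t},{s,t,u}}
  W123: {{s,t},{s,u},{p,s,u},{s,t,u}}
  W124: {{s,t},{s,u},{p,s,u},{s,t,u}}
  W125: {{s,t},{s,t,u}} {{p,s,u}}
  W134: {{s},{p,s},{q,s},{r,s},{s,t},{s,u},{p,q,s},{p,s,u},{q,r,s},{s,t,u}}
  W135: {{p,s},{p,q,s},{p,s,u}} {{r,s},{q,r,s}} {{s,t},{s,t,u}}
  W145: {{p,s},{p,q,s},{p,s,u}} {{r,s},{q,r,s}} {{s,t},{s,t,u}}
  W234: {{s,t},{s,u},{p,s,u},{s,t,u}} {{p,r,v}}
  W235: {{p,u},{p,s,u}} {{p,v},{p,r,v}} {{s,t},{s,t,u}}
  W245: {{r,u}} {{r,v},{p,r,v}} {{s,t},{s,t,u}} {{p,s,u}}
  W345: {{p,r},{p,r,v}} {{p,s},{p,q,s},{p,s,u}} {{q,r},{r,s},{q,r,s}} {{s,t},{s,t,u}}
  W1234: {{s,t},{s,u},{p,s,u},{s,t,u}}
  W1235: {{s,t},{s,t,u}} {{p,s,u}}
  W1245: {{s,t},{s,t,u}} {{p,s,u}}
  W1345: {{p,s},{p,q,s},{p,s,u}} {{r,s},{q,r,s}} {{s,t},{s,t,u}}
  W2345: {{s,t},{s,t,u}} {{p,r,v}} {{p,s,u}}
  W12345: {{s,t},{s,t,u}} {{p,s,u}}
C dims 7,24,24,11; δ0: rk 6, SNF 1^6; δ1: rk 15, SNF 1^15; δ2: rk 9, SNF 1^9
Ȟ^0: (7−6)−0=1 ⇒ Z
Ȟ^1: (24−15)−6=3 ⇒ Z^3
Ȟ^2: (24−9)−15=0 ⇒ 0
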